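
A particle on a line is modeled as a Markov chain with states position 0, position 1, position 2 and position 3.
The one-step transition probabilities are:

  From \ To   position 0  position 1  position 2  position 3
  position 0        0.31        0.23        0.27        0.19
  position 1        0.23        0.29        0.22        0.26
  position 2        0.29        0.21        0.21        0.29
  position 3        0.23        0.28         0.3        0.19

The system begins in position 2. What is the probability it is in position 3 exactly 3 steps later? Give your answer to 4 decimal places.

0.2333

Propagate the distribution vector 3 steps from position 2.
After 0 steps: (0.0000, 0.0000, 1.0000, 0.0000)
After 1 step: (0.2900, 0.2100, 0.2100, 0.2900)
After 2 steps: (0.2658, 0.2529, 0.2556, 0.2257)
After 3 steps: (0.2666, 0.2513, 0.2488, 0.2333)
P(in position 3 after 3 steps) = 0.2333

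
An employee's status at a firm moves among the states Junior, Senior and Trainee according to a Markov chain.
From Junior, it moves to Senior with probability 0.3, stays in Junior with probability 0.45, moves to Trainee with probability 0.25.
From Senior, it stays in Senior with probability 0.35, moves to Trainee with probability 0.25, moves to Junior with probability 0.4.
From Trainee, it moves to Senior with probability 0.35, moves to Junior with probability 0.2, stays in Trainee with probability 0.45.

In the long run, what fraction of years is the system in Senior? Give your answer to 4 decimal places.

0.3322

Let the stationary distribution be π with π = πP and π_1 + π_2 + π_3 = 1.
π_1 = 0.45·π_1 + 0.4·π_2 + 0.2·π_3
π_2 = 0.3·π_1 + 0.35·π_2 + 0.35·π_3
Solving with the normalization constraint gives π = (0.3553, 0.3322, 0.3125).
So the stationary probability of Senior is 0.3322.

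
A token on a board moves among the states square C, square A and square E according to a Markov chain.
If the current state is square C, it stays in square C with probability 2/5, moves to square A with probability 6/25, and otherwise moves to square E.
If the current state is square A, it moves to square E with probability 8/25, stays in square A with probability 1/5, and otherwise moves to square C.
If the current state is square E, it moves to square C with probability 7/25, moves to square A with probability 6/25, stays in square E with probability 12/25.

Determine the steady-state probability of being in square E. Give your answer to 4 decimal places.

0.3986

Let the stationary distribution be π with π = πP and π_1 + π_2 + π_3 = 1.
π_1 = 0.4·π_1 + 0.48·π_2 + 0.28·π_3
π_2 = 0.24·π_1 + 0.2·π_2 + 0.24·π_3
Solving with the normalization constraint gives π = (0.3706, 0.2308, 0.3986).
So the stationary probability of square E is 0.3986.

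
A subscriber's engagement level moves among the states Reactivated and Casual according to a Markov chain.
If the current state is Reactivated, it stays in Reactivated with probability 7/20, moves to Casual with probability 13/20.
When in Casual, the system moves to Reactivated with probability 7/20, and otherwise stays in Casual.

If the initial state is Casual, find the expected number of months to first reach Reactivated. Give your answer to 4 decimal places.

Let t(s) be the expected number of months to first reach Reactivated from state s, with t(Reactivated) = 0. Conditioning on the first month:
t(Casual) = 1 + 0.65·t(Casual)
Solving: t(Casual) = 2.8571.
Expected months from Casual to Reactivated: 2.8571.

2.8571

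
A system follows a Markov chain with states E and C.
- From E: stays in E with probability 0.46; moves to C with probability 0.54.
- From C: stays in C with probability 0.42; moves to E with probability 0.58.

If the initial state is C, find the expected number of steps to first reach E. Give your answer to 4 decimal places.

1.7241

Let t(s) be the expected number of steps to first reach E from state s, with t(E) = 0. Conditioning on the first step:
t(C) = 1 + 0.42·t(C)
Solving: t(C) = 1.7241.
Expected steps from C to E: 1.7241.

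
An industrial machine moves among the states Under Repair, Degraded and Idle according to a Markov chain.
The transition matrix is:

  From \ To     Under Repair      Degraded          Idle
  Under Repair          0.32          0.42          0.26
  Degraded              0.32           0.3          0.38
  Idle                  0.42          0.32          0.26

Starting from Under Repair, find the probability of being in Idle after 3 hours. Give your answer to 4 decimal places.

Propagate the distribution vector 3 hours from Under Repair.
After 0 hours: (1.0000, 0.0000, 0.0000)
After 1 hour: (0.3200, 0.4200, 0.2600)
After 2 hours: (0.3460, 0.3436, 0.3104)
After 3 hours: (0.3510, 0.3477, 0.3012)
P(in Idle after 3 hours) = 0.3012

0.3012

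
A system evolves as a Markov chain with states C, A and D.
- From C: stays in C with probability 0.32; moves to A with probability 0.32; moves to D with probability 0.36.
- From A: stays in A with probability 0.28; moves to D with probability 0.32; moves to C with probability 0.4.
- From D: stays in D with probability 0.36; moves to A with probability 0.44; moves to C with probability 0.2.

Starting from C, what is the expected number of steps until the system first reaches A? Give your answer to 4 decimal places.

2.7533

Let t(s) be the expected number of steps to first reach A from state s, with t(A) = 0. Conditioning on the first step:
t(C) = 1 + 0.32·t(C) + 0.36·t(D)
t(D) = 1 + 0.2·t(C) + 0.36·t(D)
Solving: t(C) = 2.7533, t(D) = 2.4229.
Expected steps from C to A: 2.7533.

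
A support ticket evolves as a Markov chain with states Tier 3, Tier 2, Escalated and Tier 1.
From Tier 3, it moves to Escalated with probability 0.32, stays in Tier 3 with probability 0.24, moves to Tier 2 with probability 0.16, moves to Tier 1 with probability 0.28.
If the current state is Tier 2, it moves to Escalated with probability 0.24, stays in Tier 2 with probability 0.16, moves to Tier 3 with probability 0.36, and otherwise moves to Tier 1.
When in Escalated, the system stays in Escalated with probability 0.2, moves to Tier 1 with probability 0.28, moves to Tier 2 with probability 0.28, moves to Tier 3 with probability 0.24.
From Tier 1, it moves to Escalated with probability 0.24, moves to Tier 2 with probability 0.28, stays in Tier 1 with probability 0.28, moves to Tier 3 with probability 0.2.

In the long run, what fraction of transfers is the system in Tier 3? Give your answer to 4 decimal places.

Let the stationary distribution be π with π = πP and π_1 + π_2 + π_3 + π_4 = 1.
π_1 = 0.24·π_1 + 0.36·π_2 + 0.24·π_3 + 0.2·π_4
π_2 = 0.16·π_1 + 0.16·π_2 + 0.28·π_3 + 0.28·π_4
π_3 = 0.32·π_1 + 0.24·π_2 + 0.2·π_3 + 0.24·π_4
Solving with the normalization constraint gives π = (0.2559, 0.2226, 0.2505, 0.2711).
So the stationary probability of Tier 3 is 0.2559.

0.2559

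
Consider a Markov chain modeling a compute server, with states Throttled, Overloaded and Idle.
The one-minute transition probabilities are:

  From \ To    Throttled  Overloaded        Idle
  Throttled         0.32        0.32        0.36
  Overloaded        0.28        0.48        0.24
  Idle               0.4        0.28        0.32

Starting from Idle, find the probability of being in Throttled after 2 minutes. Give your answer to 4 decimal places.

0.3344

Sum over the intermediate state after 1 minute:
P = P(Idle→Throttled)·P(Throttled→Throttled) + P(Idle→Overloaded)·P(Overloaded→Throttled) + P(Idle→Idle)·P(Idle→Throttled)
  = 0.4×0.32 + 0.28×0.28 + 0.32×0.4
  = 0.1280 + 0.0784 + 0.1280 = 0.3344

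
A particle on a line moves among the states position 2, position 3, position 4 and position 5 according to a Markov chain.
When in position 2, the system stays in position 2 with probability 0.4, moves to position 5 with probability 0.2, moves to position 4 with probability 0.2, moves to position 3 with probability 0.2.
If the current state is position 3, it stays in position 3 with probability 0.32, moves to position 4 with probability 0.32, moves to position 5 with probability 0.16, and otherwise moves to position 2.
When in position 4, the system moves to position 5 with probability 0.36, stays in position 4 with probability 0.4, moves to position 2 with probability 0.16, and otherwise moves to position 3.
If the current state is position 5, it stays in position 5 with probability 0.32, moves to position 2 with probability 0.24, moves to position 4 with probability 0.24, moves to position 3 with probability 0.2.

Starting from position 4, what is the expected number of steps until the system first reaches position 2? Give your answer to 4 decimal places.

5.2216

Let t(s) be the expected number of steps to first reach position 2 from state s, with t(position 2) = 0. Conditioning on the first step:
t(position 3) = 1 + 0.32·t(position 3) + 0.32·t(position 4) + 0.16·t(position 5)
t(position 4) = 1 + 0.08·t(position 3) + 0.4·t(position 4) + 0.36·t(position 5)
t(position 5) = 1 + 0.2·t(position 3) + 0.24·t(position 4) + 0.32·t(position 5)
Solving: t(position 3) = 5.0574, t(position 4) = 5.2216, t(position 5) = 4.8010.
Expected steps from position 4 to position 2: 5.2216.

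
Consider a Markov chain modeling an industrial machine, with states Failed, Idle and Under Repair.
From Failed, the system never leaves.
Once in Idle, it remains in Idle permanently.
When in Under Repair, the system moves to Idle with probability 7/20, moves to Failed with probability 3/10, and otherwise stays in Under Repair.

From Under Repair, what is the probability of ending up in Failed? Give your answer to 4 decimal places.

Let h(s) be the probability of absorption at Failed starting from transient state s. Then h(Failed) = 1 and h(Idle) = 0. By first-step analysis:
h(Under Repair) = 0.3·1 + 0.35·0 + 0.35·h(Under Repair)
Solving: h(Under Repair) = 0.4615.
Starting from Under Repair, the probability is 0.4615.

0.4615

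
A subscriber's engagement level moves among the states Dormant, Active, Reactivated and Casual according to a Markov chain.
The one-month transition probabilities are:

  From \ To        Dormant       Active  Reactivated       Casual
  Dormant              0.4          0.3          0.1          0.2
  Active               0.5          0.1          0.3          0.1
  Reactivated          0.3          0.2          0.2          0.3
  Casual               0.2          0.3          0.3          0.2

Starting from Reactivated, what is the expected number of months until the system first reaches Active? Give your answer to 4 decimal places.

Let t(s) be the expected number of months to first reach Active from state s, with t(Active) = 0. Conditioning on the first month:
t(Dormant) = 1 + 0.4·t(Dormant) + 0.1·t(Reactivated) + 0.2·t(Casual)
t(Reactivated) = 1 + 0.3·t(Dormant) + 0.2·t(Reactivated) + 0.3·t(Casual)
t(Casual) = 1 + 0.2·t(Dormant) + 0.3·t(Reactivated) + 0.2·t(Casual)
Solving: t(Dormant) = 3.5200, t(Reactivated) = 3.9200, t(Casual) = 3.6000.
Expected months from Reactivated to Active: 3.9200.

3.9200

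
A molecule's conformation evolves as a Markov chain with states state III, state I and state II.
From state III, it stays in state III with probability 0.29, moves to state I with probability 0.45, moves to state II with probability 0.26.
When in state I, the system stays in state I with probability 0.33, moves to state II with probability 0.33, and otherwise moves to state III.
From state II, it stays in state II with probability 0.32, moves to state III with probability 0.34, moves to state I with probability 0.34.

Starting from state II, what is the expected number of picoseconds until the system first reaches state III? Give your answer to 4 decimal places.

2.9412

Let t(s) be the expected number of picoseconds to first reach state III from state s, with t(state III) = 0. Conditioning on the first picosecond:
t(state I) = 1 + 0.33·t(state I) + 0.33·t(state II)
t(state II) = 1 + 0.34·t(state I) + 0.32·t(state II)
Solving: t(state I) = 2.9412, t(state II) = 2.9412.
Expected picoseconds from state II to state III: 2.9412.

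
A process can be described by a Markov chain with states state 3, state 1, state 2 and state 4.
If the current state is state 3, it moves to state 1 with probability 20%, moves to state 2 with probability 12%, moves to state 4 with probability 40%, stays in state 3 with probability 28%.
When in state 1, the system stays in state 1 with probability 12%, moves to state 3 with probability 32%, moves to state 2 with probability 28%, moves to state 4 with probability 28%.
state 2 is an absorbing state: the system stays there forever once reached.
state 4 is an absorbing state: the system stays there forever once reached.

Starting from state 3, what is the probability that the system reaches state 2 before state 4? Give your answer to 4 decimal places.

0.2837

Let h(s) be the probability of absorption at state 2 starting from transient state s. Then h(state 2) = 1 and h(state 4) = 0. By first-step analysis:
h(state 3) = 0.28·h(state 3) + 0.2·h(state 1) + 0.12·1 + 0.4·0
h(state 1) = 0.32·h(state 3) + 0.12·h(state 1) + 0.28·1 + 0.28·0
Solving: h(state 3) = 0.2837, h(state 1) = 0.4213.
Starting from state 3, the probability is 0.2837.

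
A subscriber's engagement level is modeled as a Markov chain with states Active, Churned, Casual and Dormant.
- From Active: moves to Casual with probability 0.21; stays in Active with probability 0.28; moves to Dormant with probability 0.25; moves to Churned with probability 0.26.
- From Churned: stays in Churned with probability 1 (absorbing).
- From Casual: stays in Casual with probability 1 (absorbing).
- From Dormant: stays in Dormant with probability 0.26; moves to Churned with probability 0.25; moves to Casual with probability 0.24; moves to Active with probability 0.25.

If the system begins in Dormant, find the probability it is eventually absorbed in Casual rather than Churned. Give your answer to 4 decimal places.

0.4791

Let h(s) be the probability of absorption at Casual starting from transient state s. Then h(Casual) = 1 and h(Churned) = 0. By first-step analysis:
h(Active) = 0.28·h(Active) + 0.26·0 + 0.21·1 + 0.25·h(Dormant)
h(Dormant) = 0.25·h(Active) + 0.25·0 + 0.24·1 + 0.26·h(Dormant)
Solving: h(Active) = 0.4580, h(Dormant) = 0.4791.
Starting from Dormant, the probability is 0.4791.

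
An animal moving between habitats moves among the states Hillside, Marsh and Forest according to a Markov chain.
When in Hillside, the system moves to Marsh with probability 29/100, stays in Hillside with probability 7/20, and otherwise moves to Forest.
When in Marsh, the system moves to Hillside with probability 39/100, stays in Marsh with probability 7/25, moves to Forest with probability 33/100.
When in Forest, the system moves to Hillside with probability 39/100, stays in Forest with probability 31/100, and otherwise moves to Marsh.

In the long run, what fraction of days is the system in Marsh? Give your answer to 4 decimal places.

0.2904

Let the stationary distribution be π with π = πP and π_1 + π_2 + π_3 = 1.
π_1 = 0.35·π_1 + 0.39·π_2 + 0.39·π_3
π_2 = 0.29·π_1 + 0.28·π_2 + 0.3·π_3
Solving with the normalization constraint gives π = (0.3750, 0.2904, 0.3346).
So the stationary probability of Marsh is 0.2904.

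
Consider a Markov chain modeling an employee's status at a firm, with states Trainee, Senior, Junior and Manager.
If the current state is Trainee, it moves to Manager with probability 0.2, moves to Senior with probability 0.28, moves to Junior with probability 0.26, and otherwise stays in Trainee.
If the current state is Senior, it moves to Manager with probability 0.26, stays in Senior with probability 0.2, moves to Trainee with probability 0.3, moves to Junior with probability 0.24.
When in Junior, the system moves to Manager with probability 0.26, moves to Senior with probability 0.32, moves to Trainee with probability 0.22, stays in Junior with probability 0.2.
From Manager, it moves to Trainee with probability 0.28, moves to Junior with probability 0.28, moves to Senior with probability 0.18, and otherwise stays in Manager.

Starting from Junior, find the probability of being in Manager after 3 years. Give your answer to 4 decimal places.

0.2438

Propagate the distribution vector 3 years from Junior.
After 0 years: (0.0000, 0.0000, 1.0000, 0.0000)
After 1 year: (0.2200, 0.3200, 0.2000, 0.2600)
After 2 years: (0.2700, 0.2364, 0.2468, 0.2468)
After 3 years: (0.2645, 0.2463, 0.2454, 0.2438)
P(in Manager after 3 years) = 0.2438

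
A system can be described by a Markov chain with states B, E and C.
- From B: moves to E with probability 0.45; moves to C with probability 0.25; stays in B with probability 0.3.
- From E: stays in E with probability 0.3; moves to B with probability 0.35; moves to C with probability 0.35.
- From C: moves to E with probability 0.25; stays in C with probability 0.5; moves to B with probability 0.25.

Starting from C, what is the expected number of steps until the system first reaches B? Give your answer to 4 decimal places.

Let t(s) be the expected number of steps to first reach B from state s, with t(B) = 0. Conditioning on the first step:
t(E) = 1 + 0.3·t(E) + 0.35·t(C)
t(C) = 1 + 0.25·t(E) + 0.5·t(C)
Solving: t(E) = 3.2381, t(C) = 3.6190.
Expected steps from C to B: 3.6190.

3.6190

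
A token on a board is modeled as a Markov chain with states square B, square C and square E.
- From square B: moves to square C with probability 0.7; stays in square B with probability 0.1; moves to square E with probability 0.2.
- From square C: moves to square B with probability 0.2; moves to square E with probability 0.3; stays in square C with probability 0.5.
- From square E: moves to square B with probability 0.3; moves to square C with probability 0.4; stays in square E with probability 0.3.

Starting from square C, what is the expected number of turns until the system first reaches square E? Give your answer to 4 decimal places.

Let t(s) be the expected number of turns to first reach square E from state s, with t(square E) = 0. Conditioning on the first turn:
t(square B) = 1 + 0.1·t(square B) + 0.7·t(square C)
t(square C) = 1 + 0.2·t(square B) + 0.5·t(square C)
Solving: t(square B) = 3.8710, t(square C) = 3.5484.
Expected turns from square C to square E: 3.5484.

3.5484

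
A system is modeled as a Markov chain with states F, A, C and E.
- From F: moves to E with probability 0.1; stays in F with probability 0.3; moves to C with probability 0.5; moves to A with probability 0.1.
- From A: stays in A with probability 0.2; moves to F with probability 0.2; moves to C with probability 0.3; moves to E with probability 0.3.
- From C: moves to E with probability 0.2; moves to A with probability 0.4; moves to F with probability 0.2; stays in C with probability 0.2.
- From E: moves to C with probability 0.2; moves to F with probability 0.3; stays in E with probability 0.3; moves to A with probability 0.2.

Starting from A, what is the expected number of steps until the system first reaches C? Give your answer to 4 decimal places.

Let t(s) be the expected number of steps to first reach C from state s, with t(C) = 0. Conditioning on the first step:
t(F) = 1 + 0.3·t(F) + 0.1·t(A) + 0.1·t(E)
t(A) = 1 + 0.2·t(F) + 0.2·t(A) + 0.3·t(E)
t(E) = 1 + 0.3·t(F) + 0.2·t(A) + 0.3·t(E)
Solving: t(F) = 2.3411, t(A) = 3.0769, t(E) = 3.3110.
Expected steps from A to C: 3.0769.

3.0769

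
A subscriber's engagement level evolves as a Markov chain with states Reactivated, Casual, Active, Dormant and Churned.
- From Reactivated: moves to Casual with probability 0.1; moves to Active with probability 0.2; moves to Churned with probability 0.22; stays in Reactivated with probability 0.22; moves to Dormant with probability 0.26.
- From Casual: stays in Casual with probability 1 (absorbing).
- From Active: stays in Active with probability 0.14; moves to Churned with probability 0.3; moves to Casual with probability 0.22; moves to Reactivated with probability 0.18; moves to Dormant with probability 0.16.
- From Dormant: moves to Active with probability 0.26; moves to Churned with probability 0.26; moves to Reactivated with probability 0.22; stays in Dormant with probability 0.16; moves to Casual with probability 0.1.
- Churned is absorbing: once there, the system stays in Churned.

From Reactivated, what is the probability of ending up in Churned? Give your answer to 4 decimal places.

0.6636

Let h(s) be the probability of absorption at Churned starting from transient state s. Then h(Churned) = 1 and h(Casual) = 0. By first-step analysis:
h(Reactivated) = 0.22·h(Reactivated) + 0.1·0 + 0.2·h(Active) + 0.26·h(Dormant) + 0.22·1
h(Active) = 0.18·h(Reactivated) + 0.22·0 + 0.14·h(Active) + 0.16·h(Dormant) + 0.3·1
h(Dormant) = 0.22·h(Reactivated) + 0.1·0 + 0.26·h(Active) + 0.16·h(Dormant) + 0.26·1
Solving: h(Reactivated) = 0.6636, h(Active) = 0.6129, h(Dormant) = 0.6730.
Starting from Reactivated, the probability is 0.6636.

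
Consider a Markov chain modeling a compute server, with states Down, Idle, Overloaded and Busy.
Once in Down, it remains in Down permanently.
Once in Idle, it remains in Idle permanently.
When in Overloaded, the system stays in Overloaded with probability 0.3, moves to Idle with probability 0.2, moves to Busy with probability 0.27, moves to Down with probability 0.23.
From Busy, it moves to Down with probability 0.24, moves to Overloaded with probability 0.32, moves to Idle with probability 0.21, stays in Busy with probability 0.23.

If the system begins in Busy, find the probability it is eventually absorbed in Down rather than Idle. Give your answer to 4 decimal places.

Let h(s) be the probability of absorption at Down starting from transient state s. Then h(Down) = 1 and h(Idle) = 0. By first-step analysis:
h(Overloaded) = 0.23·1 + 0.2·0 + 0.3·h(Overloaded) + 0.27·h(Busy)
h(Busy) = 0.24·1 + 0.21·0 + 0.32·h(Overloaded) + 0.23·h(Busy)
Solving: h(Overloaded) = 0.5345, h(Busy) = 0.5338.
Starting from Busy, the probability is 0.5338.

0.5338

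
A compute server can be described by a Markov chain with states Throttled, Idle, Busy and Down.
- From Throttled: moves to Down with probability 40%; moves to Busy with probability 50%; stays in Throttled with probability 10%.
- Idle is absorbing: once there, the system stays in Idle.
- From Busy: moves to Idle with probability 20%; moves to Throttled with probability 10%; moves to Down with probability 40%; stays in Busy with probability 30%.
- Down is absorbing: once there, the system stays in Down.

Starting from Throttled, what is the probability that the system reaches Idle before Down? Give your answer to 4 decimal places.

0.1724

Let h(s) be the probability of absorption at Idle starting from transient state s. Then h(Idle) = 1 and h(Down) = 0. By first-step analysis:
h(Throttled) = 0.1·h(Throttled) + 0.5·h(Busy) + 0.4·0
h(Busy) = 0.1·h(Throttled) + 0.2·1 + 0.3·h(Busy) + 0.4·0
Solving: h(Throttled) = 0.1724, h(Busy) = 0.3103.
Starting from Throttled, the probability is 0.1724.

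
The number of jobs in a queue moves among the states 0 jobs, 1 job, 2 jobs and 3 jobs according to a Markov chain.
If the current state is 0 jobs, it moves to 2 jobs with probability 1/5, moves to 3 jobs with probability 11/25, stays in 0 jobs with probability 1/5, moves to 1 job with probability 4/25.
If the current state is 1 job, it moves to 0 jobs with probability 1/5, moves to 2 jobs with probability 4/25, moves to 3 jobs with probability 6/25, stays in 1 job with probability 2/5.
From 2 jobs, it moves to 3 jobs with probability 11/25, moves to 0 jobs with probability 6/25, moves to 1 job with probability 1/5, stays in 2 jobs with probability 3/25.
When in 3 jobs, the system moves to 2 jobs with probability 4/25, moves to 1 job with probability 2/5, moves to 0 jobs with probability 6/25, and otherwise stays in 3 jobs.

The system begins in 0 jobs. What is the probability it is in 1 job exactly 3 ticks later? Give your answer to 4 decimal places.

0.3139

Propagate the distribution vector 3 ticks from 0 jobs.
After 0 ticks: (1.0000, 0.0000, 0.0000, 0.0000)
After 1 tick: (0.2000, 0.1600, 0.2000, 0.4400)
After 2 ticks: (0.2256, 0.3120, 0.1600, 0.3024)
After 3 ticks: (0.2185, 0.3139, 0.1626, 0.3050)
P(in 1 job after 3 ticks) = 0.3139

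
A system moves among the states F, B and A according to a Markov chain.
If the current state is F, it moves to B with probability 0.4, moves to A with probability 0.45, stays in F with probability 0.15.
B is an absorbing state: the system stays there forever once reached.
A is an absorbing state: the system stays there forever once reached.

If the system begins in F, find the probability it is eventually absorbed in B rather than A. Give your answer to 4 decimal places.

Let h(s) be the probability of absorption at B starting from transient state s. Then h(B) = 1 and h(A) = 0. By first-step analysis:
h(F) = 0.15·h(F) + 0.4·1 + 0.45·0
Solving: h(F) = 0.4706.
Starting from F, the probability is 0.4706.

0.4706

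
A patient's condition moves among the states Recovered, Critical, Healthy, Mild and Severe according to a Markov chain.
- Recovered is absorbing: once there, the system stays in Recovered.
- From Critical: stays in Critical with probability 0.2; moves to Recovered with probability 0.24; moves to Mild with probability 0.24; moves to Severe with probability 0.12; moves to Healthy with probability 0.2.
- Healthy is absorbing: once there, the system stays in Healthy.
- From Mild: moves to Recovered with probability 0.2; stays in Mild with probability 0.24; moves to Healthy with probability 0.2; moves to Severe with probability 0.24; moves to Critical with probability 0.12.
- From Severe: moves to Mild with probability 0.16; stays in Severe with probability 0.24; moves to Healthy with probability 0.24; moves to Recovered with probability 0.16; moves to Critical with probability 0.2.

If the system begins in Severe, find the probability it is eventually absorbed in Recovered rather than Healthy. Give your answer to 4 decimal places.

0.4477

Let h(s) be the probability of absorption at Recovered starting from transient state s. Then h(Recovered) = 1 and h(Healthy) = 0. By first-step analysis:
h(Critical) = 0.24·1 + 0.2·h(Critical) + 0.2·0 + 0.24·h(Mild) + 0.12·h(Severe)
h(Mild) = 0.2·1 + 0.12·h(Critical) + 0.2·0 + 0.24·h(Mild) + 0.24·h(Severe)
h(Severe) = 0.16·1 + 0.2·h(Critical) + 0.24·0 + 0.16·h(Mild) + 0.24·h(Severe)
Solving: h(Critical) = 0.5128, h(Mild) = 0.4855, h(Severe) = 0.4477.
Starting from Severe, the probability is 0.4477.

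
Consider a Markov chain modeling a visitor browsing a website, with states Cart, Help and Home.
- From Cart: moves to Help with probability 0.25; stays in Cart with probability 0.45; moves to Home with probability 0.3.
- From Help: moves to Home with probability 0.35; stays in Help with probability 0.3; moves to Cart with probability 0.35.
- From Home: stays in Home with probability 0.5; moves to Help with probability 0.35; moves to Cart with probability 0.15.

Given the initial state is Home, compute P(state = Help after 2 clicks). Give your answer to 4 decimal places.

Sum over the intermediate state after 1 click:
P = P(Home→Cart)·P(Cart→Help) + P(Home→Help)·P(Help→Help) + P(Home→Home)·P(Home→Help)
  = 0.15×0.25 + 0.35×0.3 + 0.5×0.35
  = 0.0375 + 0.1050 + 0.1750 = 0.3175

0.3175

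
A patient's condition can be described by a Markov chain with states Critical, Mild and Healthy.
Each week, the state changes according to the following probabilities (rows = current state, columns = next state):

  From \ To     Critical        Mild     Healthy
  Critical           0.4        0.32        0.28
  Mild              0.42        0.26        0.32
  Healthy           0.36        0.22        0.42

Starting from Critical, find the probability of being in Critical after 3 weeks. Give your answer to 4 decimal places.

0.3922

Propagate the distribution vector 3 weeks from Critical.
After 0 weeks: (1.0000, 0.0000, 0.0000)
After 1 week: (0.4000, 0.3200, 0.2800)
After 2 weeks: (0.3952, 0.2728, 0.3320)
After 3 weeks: (0.3922, 0.2704, 0.3374)
P(in Critical after 3 weeks) = 0.3922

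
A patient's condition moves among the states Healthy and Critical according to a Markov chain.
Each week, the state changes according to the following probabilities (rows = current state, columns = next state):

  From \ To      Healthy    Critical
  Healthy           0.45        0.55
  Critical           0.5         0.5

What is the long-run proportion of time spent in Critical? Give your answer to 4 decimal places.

0.5238

Let the stationary distribution be π with π = πP and π_1 + π_2 = 1.
π_1 = 0.45·π_1 + 0.5·π_2
Solving with the normalization constraint gives π = (0.4762, 0.5238).
So the stationary probability of Critical is 0.5238.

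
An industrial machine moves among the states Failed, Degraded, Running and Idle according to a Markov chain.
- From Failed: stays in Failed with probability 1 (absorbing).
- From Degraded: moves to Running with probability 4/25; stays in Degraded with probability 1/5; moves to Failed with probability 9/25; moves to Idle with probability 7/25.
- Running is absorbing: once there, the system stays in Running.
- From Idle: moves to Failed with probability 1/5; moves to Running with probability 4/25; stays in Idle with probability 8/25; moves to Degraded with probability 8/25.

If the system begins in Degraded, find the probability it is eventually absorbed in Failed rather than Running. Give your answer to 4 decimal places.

0.6620

Let h(s) be the probability of absorption at Failed starting from transient state s. Then h(Failed) = 1 and h(Running) = 0. By first-step analysis:
h(Degraded) = 0.36·1 + 0.2·h(Degraded) + 0.16·0 + 0.28·h(Idle)
h(Idle) = 0.2·1 + 0.32·h(Degraded) + 0.16·0 + 0.32·h(Idle)
Solving: h(Degraded) = 0.6620, h(Idle) = 0.6056.
Starting from Degraded, the probability is 0.6620.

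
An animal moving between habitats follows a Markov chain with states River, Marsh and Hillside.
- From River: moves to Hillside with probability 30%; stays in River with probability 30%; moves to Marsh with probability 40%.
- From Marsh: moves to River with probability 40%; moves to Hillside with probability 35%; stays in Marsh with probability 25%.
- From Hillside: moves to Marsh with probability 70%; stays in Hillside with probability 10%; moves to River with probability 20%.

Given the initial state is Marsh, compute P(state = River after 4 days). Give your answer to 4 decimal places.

0.3128

Propagate the distribution vector 4 days from Marsh.
After 0 days: (0.0000, 1.0000, 0.0000)
After 1 day: (0.4000, 0.2500, 0.3500)
After 2 days: (0.2900, 0.4675, 0.2425)
After 3 days: (0.3225, 0.4026, 0.2749)
After 4 days: (0.3128, 0.4221, 0.2652)
P(in River after 4 days) = 0.3128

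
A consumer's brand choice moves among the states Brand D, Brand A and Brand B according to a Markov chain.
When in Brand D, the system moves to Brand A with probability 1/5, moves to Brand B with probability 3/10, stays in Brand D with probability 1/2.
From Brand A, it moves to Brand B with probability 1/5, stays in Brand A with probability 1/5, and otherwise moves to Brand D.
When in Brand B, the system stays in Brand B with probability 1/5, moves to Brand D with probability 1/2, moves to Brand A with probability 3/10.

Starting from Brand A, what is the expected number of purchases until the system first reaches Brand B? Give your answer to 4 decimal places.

3.9286

Let t(s) be the expected number of purchases to first reach Brand B from state s, with t(Brand B) = 0. Conditioning on the first purchase:
t(Brand D) = 1 + 0.5·t(Brand D) + 0.2·t(Brand A)
t(Brand A) = 1 + 0.6·t(Brand D) + 0.2·t(Brand A)
Solving: t(Brand D) = 3.5714, t(Brand A) = 3.9286.
Expected purchases from Brand A to Brand B: 3.9286.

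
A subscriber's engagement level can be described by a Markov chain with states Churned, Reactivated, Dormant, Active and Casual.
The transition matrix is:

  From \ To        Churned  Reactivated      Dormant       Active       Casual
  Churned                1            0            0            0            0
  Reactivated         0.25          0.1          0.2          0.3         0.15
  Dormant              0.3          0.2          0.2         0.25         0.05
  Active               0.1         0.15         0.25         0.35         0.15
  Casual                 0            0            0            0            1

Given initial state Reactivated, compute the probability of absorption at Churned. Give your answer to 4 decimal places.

Let h(s) be the probability of absorption at Churned starting from transient state s. Then h(Churned) = 1 and h(Casual) = 0. By first-step analysis:
h(Reactivated) = 0.25·1 + 0.1·h(Reactivated) + 0.2·h(Dormant) + 0.3·h(Active) + 0.15·0
h(Dormant) = 0.3·1 + 0.2·h(Reactivated) + 0.2·h(Dormant) + 0.25·h(Active) + 0.05·0
h(Active) = 0.1·1 + 0.15·h(Reactivated) + 0.25·h(Dormant) + 0.35·h(Active) + 0.15·0
Solving: h(Reactivated) = 0.6261, h(Dormant) = 0.7101, h(Active) = 0.5714.
Starting from Reactivated, the probability is 0.6261.

0.6261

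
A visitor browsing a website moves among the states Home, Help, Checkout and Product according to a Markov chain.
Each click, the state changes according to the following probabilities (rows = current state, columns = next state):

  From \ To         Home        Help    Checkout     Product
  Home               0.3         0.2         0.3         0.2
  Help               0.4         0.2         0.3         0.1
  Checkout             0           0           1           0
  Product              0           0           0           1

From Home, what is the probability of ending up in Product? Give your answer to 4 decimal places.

0.3750

Let h(s) be the probability of absorption at Product starting from transient state s. Then h(Product) = 1 and h(Checkout) = 0. By first-step analysis:
h(Home) = 0.3·h(Home) + 0.2·h(Help) + 0.3·0 + 0.2·1
h(Help) = 0.4·h(Home) + 0.2·h(Help) + 0.3·0 + 0.1·1
Solving: h(Home) = 0.3750, h(Help) = 0.3125.
Starting from Home, the probability is 0.3750.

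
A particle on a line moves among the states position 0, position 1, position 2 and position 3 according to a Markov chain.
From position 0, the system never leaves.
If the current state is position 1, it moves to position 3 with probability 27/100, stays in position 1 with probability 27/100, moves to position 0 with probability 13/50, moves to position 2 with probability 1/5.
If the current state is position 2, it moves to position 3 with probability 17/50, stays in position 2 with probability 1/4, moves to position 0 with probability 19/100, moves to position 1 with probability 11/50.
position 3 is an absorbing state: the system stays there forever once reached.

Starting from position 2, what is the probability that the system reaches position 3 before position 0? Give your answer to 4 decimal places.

Let h(s) be the probability of absorption at position 3 starting from transient state s. Then h(position 3) = 1 and h(position 0) = 0. By first-step analysis:
h(position 1) = 0.26·0 + 0.27·h(position 1) + 0.2·h(position 2) + 0.27·1
h(position 2) = 0.19·0 + 0.22·h(position 1) + 0.25·h(position 2) + 0.34·1
Solving: h(position 1) = 0.5372, h(position 2) = 0.6109.
Starting from position 2, the probability is 0.6109.

0.6109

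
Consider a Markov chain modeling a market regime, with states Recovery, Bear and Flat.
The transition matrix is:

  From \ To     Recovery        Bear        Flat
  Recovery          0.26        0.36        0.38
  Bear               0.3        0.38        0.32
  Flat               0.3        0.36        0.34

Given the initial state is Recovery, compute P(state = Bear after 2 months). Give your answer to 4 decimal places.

0.3672

Sum over the intermediate state after 1 month:
P = P(Recovery→Recovery)·P(Recovery→Bear) + P(Recovery→Bear)·P(Bear→Bear) + P(Recovery→Flat)·P(Flat→Bear)
  = 0.26×0.36 + 0.36×0.38 + 0.38×0.36
  = 0.0936 + 0.1368 + 0.1368 = 0.3672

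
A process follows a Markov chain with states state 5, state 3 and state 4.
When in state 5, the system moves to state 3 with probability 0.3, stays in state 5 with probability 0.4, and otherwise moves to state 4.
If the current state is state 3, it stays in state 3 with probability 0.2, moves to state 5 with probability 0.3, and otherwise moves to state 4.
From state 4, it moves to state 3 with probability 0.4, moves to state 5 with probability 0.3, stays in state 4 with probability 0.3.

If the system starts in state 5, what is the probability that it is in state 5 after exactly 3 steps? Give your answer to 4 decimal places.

0.3340

Propagate the distribution vector 3 steps from state 5.
After 0 steps: (1.0000, 0.0000, 0.0000)
After 1 step: (0.4000, 0.3000, 0.3000)
After 2 steps: (0.3400, 0.3000, 0.3600)
After 3 steps: (0.3340, 0.3060, 0.3600)
P(in state 5 after 3 steps) = 0.3340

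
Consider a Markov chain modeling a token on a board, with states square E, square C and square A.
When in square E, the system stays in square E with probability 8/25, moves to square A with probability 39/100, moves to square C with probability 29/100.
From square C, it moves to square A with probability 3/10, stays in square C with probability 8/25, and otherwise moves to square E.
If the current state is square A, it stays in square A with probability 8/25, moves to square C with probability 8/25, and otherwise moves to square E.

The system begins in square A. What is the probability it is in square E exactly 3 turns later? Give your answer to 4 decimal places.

Propagate the distribution vector 3 turns from square A.
After 0 turns: (0.0000, 0.0000, 1.0000)
After 1 turn: (0.3600, 0.3200, 0.3200)
After 2 turns: (0.3520, 0.3092, 0.3388)
After 3 turns: (0.3521, 0.3094, 0.3385)
P(in square E after 3 turns) = 0.3521

0.3521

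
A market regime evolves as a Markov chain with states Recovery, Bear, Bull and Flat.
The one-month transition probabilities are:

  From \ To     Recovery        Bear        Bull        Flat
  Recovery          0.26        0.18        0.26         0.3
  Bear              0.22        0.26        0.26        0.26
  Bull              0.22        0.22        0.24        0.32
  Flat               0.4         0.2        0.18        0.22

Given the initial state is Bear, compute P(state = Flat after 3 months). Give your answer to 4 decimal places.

0.2741

Propagate the distribution vector 3 months from Bear.
After 0 months: (0.0000, 1.0000, 0.0000, 0.0000)
After 1 month: (0.2200, 0.2600, 0.2600, 0.2600)
After 2 months: (0.2756, 0.2164, 0.2340, 0.2740)
After 3 months: (0.2803, 0.2122, 0.2334, 0.2741)
P(in Flat after 3 months) = 0.2741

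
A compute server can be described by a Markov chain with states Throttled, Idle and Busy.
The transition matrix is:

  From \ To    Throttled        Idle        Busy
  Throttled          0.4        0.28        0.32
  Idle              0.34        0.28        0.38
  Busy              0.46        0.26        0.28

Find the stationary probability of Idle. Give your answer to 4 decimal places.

0.2735

Let the stationary distribution be π with π = πP and π_1 + π_2 + π_3 = 1.
π_1 = 0.4·π_1 + 0.34·π_2 + 0.46·π_3
π_2 = 0.28·π_1 + 0.28·π_2 + 0.26·π_3
Solving with the normalization constraint gives π = (0.4030, 0.2735, 0.3235).
So the stationary probability of Idle is 0.2735.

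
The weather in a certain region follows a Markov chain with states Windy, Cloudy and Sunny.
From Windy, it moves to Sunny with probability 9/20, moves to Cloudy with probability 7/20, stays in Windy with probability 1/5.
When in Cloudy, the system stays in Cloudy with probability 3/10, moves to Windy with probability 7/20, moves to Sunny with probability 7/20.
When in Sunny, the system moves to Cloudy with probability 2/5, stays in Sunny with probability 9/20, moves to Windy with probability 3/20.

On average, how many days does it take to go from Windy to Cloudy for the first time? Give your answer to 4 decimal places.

Let t(s) be the expected number of days to first reach Cloudy from state s, with t(Cloudy) = 0. Conditioning on the first day:
t(Windy) = 1 + 0.2·t(Windy) + 0.45·t(Sunny)
t(Sunny) = 1 + 0.15·t(Windy) + 0.45·t(Sunny)
Solving: t(Windy) = 2.6846, t(Sunny) = 2.5503.
Expected days from Windy to Cloudy: 2.6846.

2.6846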